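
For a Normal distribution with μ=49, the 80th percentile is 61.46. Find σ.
σ = 14.8048

For X ~ Normal(μ, σ), the p-th percentile satisfies x = μ + z_p × σ,
where z_p = Φ⁻¹(p) is the standard normal quantile.

Step 1: z_{0.8} = Φ⁻¹(0.8) = 0.8416

Step 2: Solve for σ:
61.46 = 49 + 0.8416 × σ
σ = (61.46 - 49) / 0.8416
σ = 12.46 / 0.8416
σ = 14.8048

Verification: μ + z × σ = 49 + 0.8416 × 14.8048 = 61.46 ✓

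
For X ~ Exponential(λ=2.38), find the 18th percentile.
0.0834

We have X ~ Exponential(λ=2.38).

We want to find x such that P(X ≤ x) = 0.18.

This is the 18th percentile, which means 18% of values fall below this point.

Using the inverse CDF (quantile function):
x = F⁻¹(0.18) = 0.0834

Verification: P(X ≤ 0.0834) = 0.18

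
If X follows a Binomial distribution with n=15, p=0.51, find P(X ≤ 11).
0.978811

We have X ~ Binomial(n=15, p=0.51).

The CDF gives us P(X ≤ k).

Using the CDF:
P(X ≤ 11) = 0.978811

This means there's approximately a 97.9% chance that X is at most 11.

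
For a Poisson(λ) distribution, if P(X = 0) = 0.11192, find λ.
λ = 2.1900

For a Poisson(λ) distribution, the PMF at 0 is:
P(X = 0) = λ^0 e^(-λ) / 0! = e^(-λ)

Given P(X = 0) = 0.11192:
e^(-λ) = 0.11192
-λ = ln(0.11192)
λ = -ln(0.11192) = 2.1900

Verification: e^(-2.1900) = 0.11192 ✓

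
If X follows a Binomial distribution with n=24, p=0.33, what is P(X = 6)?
0.128666

We have X ~ Binomial(n=24, p=0.33).

For a Binomial distribution, the PMF gives us the probability of each outcome.

Using the PMF formula:
P(X = 6) = 0.128666

Rounded to 4 decimal places: 0.1287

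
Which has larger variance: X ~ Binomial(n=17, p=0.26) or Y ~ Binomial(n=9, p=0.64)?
X has larger variance (3.2708 > 2.0736)

Compute the variance for each distribution:

X ~ Binomial(n=17, p=0.26):
Var(X) = 3.2708

Y ~ Binomial(n=9, p=0.64):
Var(Y) = 2.0736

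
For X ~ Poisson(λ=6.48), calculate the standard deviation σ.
2.5456

We have X ~ Poisson(λ=6.48).

For a Poisson distribution with λ=6.48:
σ = √Var(X) = 2.5456

The standard deviation is the square root of the variance.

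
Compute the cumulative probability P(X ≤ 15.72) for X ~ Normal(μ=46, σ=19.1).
0.056445

We have X ~ Normal(μ=46, σ=19.1).

The CDF gives us P(X ≤ k).

Using the CDF:
P(X ≤ 15.72) = 0.056445

This means there's approximately a 5.6% chance that X is at most 15.72.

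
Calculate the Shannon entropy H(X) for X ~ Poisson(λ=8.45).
2.4754 nats

We have X ~ Poisson(λ=8.45).

The Shannon entropy measures the uncertainty or information content of the distribution.

For a Poisson distribution with λ=8.45:
H(X) = 2.4754 nats

(In bits, this would be 3.5713 bits.)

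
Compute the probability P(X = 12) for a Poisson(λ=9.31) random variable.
0.080127

We have X ~ Poisson(λ=9.31).

For a Poisson distribution, the PMF gives us the probability of each outcome.

Using the PMF formula:
P(X = 12) = 0.080127

Rounded to 4 decimal places: 0.0801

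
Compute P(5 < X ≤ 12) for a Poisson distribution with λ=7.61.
0.723552

We have X ~ Poisson(λ=7.61).

To find P(5 < X ≤ 12), we use:
P(5 < X ≤ 12) = P(X ≤ 12) - P(X ≤ 5)
                 = F(12) - F(5)
                 = 0.953177 - 0.229625
                 = 0.723552

So there's approximately a 72.4% chance that X falls in this range.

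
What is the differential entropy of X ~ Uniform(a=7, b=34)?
3.2958 nats

We have X ~ Uniform(a=7, b=34).

The differential entropy measures the uncertainty or information content of the distribution.

For a Uniform distribution with a=7, b=34:
h(X) = 3.2958 nats

(In bits, this would be 4.7549 bits.)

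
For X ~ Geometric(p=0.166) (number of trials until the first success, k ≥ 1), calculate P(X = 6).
0.066979

We have X ~ Geometric(p=0.166) (number of trials until the first success, k ≥ 1).

For a Geometric distribution, the PMF gives us the probability of each outcome.

Using the PMF formula:
P(X = 6) = 0.066979

Rounded to 4 decimal places: 0.0670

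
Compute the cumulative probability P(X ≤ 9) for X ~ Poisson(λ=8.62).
0.637339

We have X ~ Poisson(λ=8.62).

The CDF gives us P(X ≤ k).

Using the CDF:
P(X ≤ 9) = 0.637339

This means there's approximately a 63.7% chance that X is at most 9.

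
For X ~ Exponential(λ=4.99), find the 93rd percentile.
0.5329

We have X ~ Exponential(λ=4.99).

We want to find x such that P(X ≤ x) = 0.93.

This is the 93rd percentile, which means 93% of values fall below this point.

Using the inverse CDF (quantile function):
x = F⁻¹(0.93) = 0.5329

Verification: P(X ≤ 0.5329) = 0.93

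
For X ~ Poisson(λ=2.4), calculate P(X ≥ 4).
0.221277

We have X ~ Poisson(λ=2.4).

For discrete distributions, P(X ≥ 4) = 1 - P(X ≤ 3).

P(X ≤ 3) = 0.778723
P(X ≥ 4) = 1 - 0.778723 = 0.221277

So there's approximately a 22.1% chance that X is at least 4.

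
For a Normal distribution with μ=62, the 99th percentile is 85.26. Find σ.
σ = 9.9985

For X ~ Normal(μ, σ), the p-th percentile satisfies x = μ + z_p × σ,
where z_p = Φ⁻¹(p) is the standard normal quantile.

Step 1: z_{0.99} = Φ⁻¹(0.99) = 2.3263

Step 2: Solve for σ:
85.26 = 62 + 2.3263 × σ
σ = (85.26 - 62) / 2.3263
σ = 23.26 / 2.3263
σ = 9.9985

Verification: μ + z × σ = 62 + 2.3263 × 9.9985 = 85.26 ✓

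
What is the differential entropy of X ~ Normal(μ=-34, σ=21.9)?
4.5054 nats

We have X ~ Normal(μ=-34, σ=21.9).

The differential entropy measures the uncertainty or information content of the distribution.

For a Normal distribution with μ=-34, σ=21.9:
h(X) = 4.5054 nats

(In bits, this would be 6.5000 bits.)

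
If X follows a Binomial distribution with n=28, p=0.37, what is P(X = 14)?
0.056094

We have X ~ Binomial(n=28, p=0.37).

For a Binomial distribution, the PMF gives us the probability of each outcome.

Using the PMF formula:
P(X = 14) = 0.056094

Rounded to 4 decimal places: 0.0561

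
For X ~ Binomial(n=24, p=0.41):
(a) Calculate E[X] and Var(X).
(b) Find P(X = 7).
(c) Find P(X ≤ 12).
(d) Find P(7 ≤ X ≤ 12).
(a) E[X] = 9.8400, Var(X) = 5.8056
(b) P(X = 7) = 0.085739
(c) P(X ≤ 12) = 0.864823
(d) P(7 ≤ X ≤ 12) = 0.784566

We have X ~ Binomial(n=24, p=0.41).

(a) Moments:
E[X] = 9.8400
Var(X) = 5.8056
σ = √Var(X) = 2.4095

(b) Point probability using PMF:
P(X = 7) = 0.085739

(c) Cumulative probability using CDF:
P(X ≤ 12) = F(12) = 0.864823

(d) Range probability:
P(7 ≤ X ≤ 12) = P(X ≤ 12) - P(X ≤ 6)
                   = F(12) - F(6)
                   = 0.864823 - 0.080257
                   = 0.784566

This means approximately 78.5% of outcomes fall in the interval [7, 12].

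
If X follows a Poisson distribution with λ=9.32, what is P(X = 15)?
0.023829

We have X ~ Poisson(λ=9.32).

For a Poisson distribution, the PMF gives us the probability of each outcome.

Using the PMF formula:
P(X = 15) = 0.023829

Rounded to 4 decimal places: 0.0238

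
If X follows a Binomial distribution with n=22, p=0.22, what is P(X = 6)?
0.158805

We have X ~ Binomial(n=22, p=0.22).

For a Binomial distribution, the PMF gives us the probability of each outcome.

Using the PMF formula:
P(X = 6) = 0.158805

Rounded to 4 decimal places: 0.1588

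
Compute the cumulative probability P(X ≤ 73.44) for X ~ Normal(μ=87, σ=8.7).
0.059543

We have X ~ Normal(μ=87, σ=8.7).

The CDF gives us P(X ≤ k).

Using the CDF:
P(X ≤ 73.44) = 0.059543

This means there's approximately a 6.0% chance that X is at most 73.44.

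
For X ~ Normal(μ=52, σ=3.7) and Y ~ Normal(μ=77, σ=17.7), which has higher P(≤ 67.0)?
X has higher probability (P(X ≤ 67.0) = 1.0000 > P(Y ≤ 67.0) = 0.2860)

Compute P(≤ 67.0) for each distribution:

X ~ Normal(μ=52, σ=3.7):
P(X ≤ 67.0) = 1.0000

Y ~ Normal(μ=77, σ=17.7):
P(Y ≤ 67.0) = 0.2860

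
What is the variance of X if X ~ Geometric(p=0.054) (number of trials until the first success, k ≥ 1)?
324.4170

We have X ~ Geometric(p=0.054) (number of trials until the first success, k ≥ 1).

For a Geometric distribution with p=0.054 (number of trials until the first success, k ≥ 1):
Var(X) = 324.4170

The variance measures the spread of the distribution around the mean.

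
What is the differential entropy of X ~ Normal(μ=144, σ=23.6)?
4.5802 nats

We have X ~ Normal(μ=144, σ=23.6).

The differential entropy measures the uncertainty or information content of the distribution.

For a Normal distribution with μ=144, σ=23.6:
h(X) = 4.5802 nats

(In bits, this would be 6.6078 bits.)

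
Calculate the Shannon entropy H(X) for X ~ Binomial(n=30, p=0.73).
2.3041 nats

We have X ~ Binomial(n=30, p=0.73).

The Shannon entropy measures the uncertainty or information content of the distribution.

For a Binomial distribution with n=30, p=0.73:
H(X) = 2.3041 nats

(In bits, this would be 3.3241 bits.)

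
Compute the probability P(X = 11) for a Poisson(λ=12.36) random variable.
0.110450

We have X ~ Poisson(λ=12.36).

For a Poisson distribution, the PMF gives us the probability of each outcome.

Using the PMF formula:
P(X = 11) = 0.110450

Rounded to 4 decimal places: 0.1105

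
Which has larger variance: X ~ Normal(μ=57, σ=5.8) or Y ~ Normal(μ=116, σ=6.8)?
Y has larger variance (46.2400 > 33.6400)

Compute the variance for each distribution:

X ~ Normal(μ=57, σ=5.8):
Var(X) = 33.6400

Y ~ Normal(μ=116, σ=6.8):
Var(Y) = 46.2400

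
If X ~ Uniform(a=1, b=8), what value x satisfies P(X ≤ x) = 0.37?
3.5900

We have X ~ Uniform(a=1, b=8).

We want to find x such that P(X ≤ x) = 0.37.

This is the 37th percentile, which means 37% of values fall below this point.

Using the inverse CDF (quantile function):
x = F⁻¹(0.37) = 3.5900

Verification: P(X ≤ 3.5900) = 0.37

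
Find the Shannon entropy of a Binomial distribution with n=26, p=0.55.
2.3495 nats

We have X ~ Binomial(n=26, p=0.55).

The Shannon entropy measures the uncertainty or information content of the distribution.

For a Binomial distribution with n=26, p=0.55:
H(X) = 2.3495 nats

(In bits, this would be 3.3897 bits.)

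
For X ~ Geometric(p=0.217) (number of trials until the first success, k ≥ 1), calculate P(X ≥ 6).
0.294313

We have X ~ Geometric(p=0.217) (number of trials until the first success, k ≥ 1).

For discrete distributions, P(X ≥ 6) = 1 - P(X ≤ 5).

P(X ≤ 5) = 0.705687
P(X ≥ 6) = 1 - 0.705687 = 0.294313

So there's approximately a 29.4% chance that X is at least 6.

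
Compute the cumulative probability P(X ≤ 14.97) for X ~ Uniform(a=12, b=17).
0.594000

We have X ~ Uniform(a=12, b=17).

The CDF gives us P(X ≤ k).

Using the CDF:
P(X ≤ 14.97) = 0.594000

This means there's approximately a 59.4% chance that X is at most 14.97.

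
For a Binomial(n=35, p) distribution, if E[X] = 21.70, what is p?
p = 0.62

For a Binomial(n, p) distribution:
E[X] = n × p

Given n = 35 and E[X] = 21.70:
21.70 = 35 × p
p = 21.70 / 35 = 0.62

Verification: Binomial(35, 0.62) has E[X] = 21.70 ✓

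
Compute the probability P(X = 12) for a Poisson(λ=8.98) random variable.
0.072279

We have X ~ Poisson(λ=8.98).

For a Poisson distribution, the PMF gives us the probability of each outcome.

Using the PMF formula:
P(X = 12) = 0.072279

Rounded to 4 decimal places: 0.0723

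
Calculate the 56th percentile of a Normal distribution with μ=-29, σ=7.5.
-27.8677

We have X ~ Normal(μ=-29, σ=7.5).

We want to find x such that P(X ≤ x) = 0.56.

This is the 56th percentile, which means 56% of values fall below this point.

Using the inverse CDF (quantile function):
x = F⁻¹(0.56) = -27.8677

Verification: P(X ≤ -27.8677) = 0.56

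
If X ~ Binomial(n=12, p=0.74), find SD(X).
1.5195

We have X ~ Binomial(n=12, p=0.74).

For a Binomial distribution with n=12, p=0.74:
σ = √Var(X) = 1.5195

The standard deviation is the square root of the variance.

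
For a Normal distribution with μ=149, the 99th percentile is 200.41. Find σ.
σ = 22.0990

For X ~ Normal(μ, σ), the p-th percentile satisfies x = μ + z_p × σ,
where z_p = Φ⁻¹(p) is the standard normal quantile.

Step 1: z_{0.99} = Φ⁻¹(0.99) = 2.3263

Step 2: Solve for σ:
200.41 = 149 + 2.3263 × σ
σ = (200.41 - 149) / 2.3263
σ = 51.41 / 2.3263
σ = 22.0990

Verification: μ + z × σ = 149 + 2.3263 × 22.0990 = 200.41 ✓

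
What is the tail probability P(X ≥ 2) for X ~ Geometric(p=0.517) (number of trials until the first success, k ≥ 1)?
0.483000

We have X ~ Geometric(p=0.517) (number of trials until the first success, k ≥ 1).

For discrete distributions, P(X ≥ 2) = 1 - P(X ≤ 1).

P(X ≤ 1) = 0.517000
P(X ≥ 2) = 1 - 0.517000 = 0.483000

So there's approximately a 48.3% chance that X is at least 2.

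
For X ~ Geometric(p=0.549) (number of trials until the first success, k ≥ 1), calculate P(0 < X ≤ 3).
0.908266

We have X ~ Geometric(p=0.549) (number of trials until the first success, k ≥ 1).

To find P(0 < X ≤ 3), we use:
P(0 < X ≤ 3) = P(X ≤ 3) - P(X ≤ 0)
                 = F(3) - F(0)
                 = 0.908266 - 0.000000
                 = 0.908266

So there's approximately a 90.8% chance that X falls in this range.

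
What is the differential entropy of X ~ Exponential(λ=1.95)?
0.3322 nats

We have X ~ Exponential(λ=1.95).

The differential entropy measures the uncertainty or information content of the distribution.

For an Exponential distribution with λ=1.95:
h(X) = 0.3322 nats

(In bits, this would be 0.4792 bits.)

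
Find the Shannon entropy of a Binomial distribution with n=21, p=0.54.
2.2445 nats

We have X ~ Binomial(n=21, p=0.54).

The Shannon entropy measures the uncertainty or information content of the distribution.

For a Binomial distribution with n=21, p=0.54:
H(X) = 2.2445 nats

(In bits, this would be 3.2382 bits.)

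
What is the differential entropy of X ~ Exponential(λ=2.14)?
0.2392 nats

We have X ~ Exponential(λ=2.14).

The differential entropy measures the uncertainty or information content of the distribution.

For an Exponential distribution with λ=2.14:
h(X) = 0.2392 nats

(In bits, this would be 0.3451 bits.)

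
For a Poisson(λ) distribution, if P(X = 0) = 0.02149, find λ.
λ = 3.8402

For a Poisson(λ) distribution, the PMF at 0 is:
P(X = 0) = λ^0 e^(-λ) / 0! = e^(-λ)

Given P(X = 0) = 0.02149:
e^(-λ) = 0.02149
-λ = ln(0.02149)
λ = -ln(0.02149) = 3.8402

Verification: e^(-3.8402) = 0.02149 ✓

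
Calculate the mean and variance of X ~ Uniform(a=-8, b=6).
E[X] = -1.0000, Var(X) = 16.3333

We have X ~ Uniform(a=-8, b=6).

For a Uniform distribution with a=-8, b=6:

Expected value:
E[X] = -1.0000

Variance:
Var(X) = 16.3333

Standard deviation:
σ = √Var(X) = 4.0415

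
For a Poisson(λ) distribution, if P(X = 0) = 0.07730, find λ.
λ = 2.5601

For a Poisson(λ) distribution, the PMF at 0 is:
P(X = 0) = λ^0 e^(-λ) / 0! = e^(-λ)

Given P(X = 0) = 0.07730:
e^(-λ) = 0.07730
-λ = ln(0.07730)
λ = -ln(0.07730) = 2.5601

Verification: e^(-2.5601) = 0.07730 ✓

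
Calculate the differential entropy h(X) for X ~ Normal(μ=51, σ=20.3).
4.4296 nats

We have X ~ Normal(μ=51, σ=20.3).

The differential entropy measures the uncertainty or information content of the distribution.

For a Normal distribution with μ=51, σ=20.3:
h(X) = 4.4296 nats

(In bits, this would be 6.3905 bits.)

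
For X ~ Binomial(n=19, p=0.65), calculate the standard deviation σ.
2.0791

We have X ~ Binomial(n=19, p=0.65).

For a Binomial distribution with n=19, p=0.65:
σ = √Var(X) = 2.0791

The standard deviation is the square root of the variance.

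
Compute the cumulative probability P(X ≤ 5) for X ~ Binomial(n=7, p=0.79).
0.450622

We have X ~ Binomial(n=7, p=0.79).

The CDF gives us P(X ≤ k).

Using the CDF:
P(X ≤ 5) = 0.450622

This means there's approximately a 45.1% chance that X is at most 5.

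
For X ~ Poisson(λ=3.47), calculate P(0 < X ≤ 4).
0.699980

We have X ~ Poisson(λ=3.47).

To find P(0 < X ≤ 4), we use:
P(0 < X ≤ 4) = P(X ≤ 4) - P(X ≤ 0)
                 = F(4) - F(0)
                 = 0.731097 - 0.031117
                 = 0.699980

So there's approximately a 70.0% chance that X falls in this range.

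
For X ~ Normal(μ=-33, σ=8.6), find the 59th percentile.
-31.0431

We have X ~ Normal(μ=-33, σ=8.6).

We want to find x such that P(X ≤ x) = 0.59.

This is the 59th percentile, which means 59% of values fall below this point.

Using the inverse CDF (quantile function):
x = F⁻¹(0.59) = -31.0431

Verification: P(X ≤ -31.0431) = 0.59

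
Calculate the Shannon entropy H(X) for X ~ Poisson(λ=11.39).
2.6276 nats

We have X ~ Poisson(λ=11.39).

The Shannon entropy measures the uncertainty or information content of the distribution.

For a Poisson distribution with λ=11.39:
H(X) = 2.6276 nats

(In bits, this would be 3.7909 bits.)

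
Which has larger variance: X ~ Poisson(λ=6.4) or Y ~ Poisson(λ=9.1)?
Y has larger variance (9.1000 > 6.4000)

Compute the variance for each distribution:

X ~ Poisson(λ=6.4):
Var(X) = 6.4000

Y ~ Poisson(λ=9.1):
Var(Y) = 9.1000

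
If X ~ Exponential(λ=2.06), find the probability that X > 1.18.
0.087966

We have X ~ Exponential(λ=2.06).

P(X > 1.18) = 1 - P(X ≤ 1.18)
                = 1 - F(1.18)
                = 1 - 0.912034
                = 0.087966

So there's approximately a 8.8% chance that X exceeds 1.18.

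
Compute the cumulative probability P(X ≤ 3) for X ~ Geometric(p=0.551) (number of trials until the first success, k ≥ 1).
0.909481

We have X ~ Geometric(p=0.551) (number of trials until the first success, k ≥ 1).

The CDF gives us P(X ≤ k).

Using the CDF:
P(X ≤ 3) = 0.909481

This means there's approximately a 90.9% chance that X is at most 3.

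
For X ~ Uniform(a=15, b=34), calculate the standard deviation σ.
5.4848

We have X ~ Uniform(a=15, b=34).

For a Uniform distribution with a=15, b=34:
σ = √Var(X) = 5.4848

The standard deviation is the square root of the variance.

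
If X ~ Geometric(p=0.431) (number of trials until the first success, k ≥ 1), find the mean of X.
2.3202

We have X ~ Geometric(p=0.431) (number of trials until the first success, k ≥ 1).

For a Geometric distribution with p=0.431 (number of trials until the first success, k ≥ 1):
E[X] = 2.3202

This is the expected (average) value of X.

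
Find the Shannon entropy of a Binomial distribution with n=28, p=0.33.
2.3286 nats

We have X ~ Binomial(n=28, p=0.33).

The Shannon entropy measures the uncertainty or information content of the distribution.

For a Binomial distribution with n=28, p=0.33:
H(X) = 2.3286 nats

(In bits, this would be 3.3595 bits.)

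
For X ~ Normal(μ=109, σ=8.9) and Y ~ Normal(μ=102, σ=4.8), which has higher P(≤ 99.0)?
Y has higher probability (P(Y ≤ 99.0) = 0.2660 > P(X ≤ 99.0) = 0.1306)

Compute P(≤ 99.0) for each distribution:

X ~ Normal(μ=109, σ=8.9):
P(X ≤ 99.0) = 0.1306

Y ~ Normal(μ=102, σ=4.8):
P(Y ≤ 99.0) = 0.2660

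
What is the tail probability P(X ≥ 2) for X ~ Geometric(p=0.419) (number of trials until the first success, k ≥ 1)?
0.581000

We have X ~ Geometric(p=0.419) (number of trials until the first success, k ≥ 1).

For discrete distributions, P(X ≥ 2) = 1 - P(X ≤ 1).

P(X ≤ 1) = 0.419000
P(X ≥ 2) = 1 - 0.419000 = 0.581000

So there's approximately a 58.1% chance that X is at least 2.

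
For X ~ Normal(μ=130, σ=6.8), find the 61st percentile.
131.8994

We have X ~ Normal(μ=130, σ=6.8).

We want to find x such that P(X ≤ x) = 0.61.

This is the 61st percentile, which means 61% of values fall below this point.

Using the inverse CDF (quantile function):
x = F⁻¹(0.61) = 131.8994

Verification: P(X ≤ 131.8994) = 0.61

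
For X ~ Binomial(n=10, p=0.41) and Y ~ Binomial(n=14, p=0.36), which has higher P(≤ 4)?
X has higher probability (P(X ≤ 4) = 0.6078 > P(Y ≤ 4) = 0.3920)

Compute P(≤ 4) for each distribution:

X ~ Binomial(n=10, p=0.41):
P(X ≤ 4) = 0.6078

Y ~ Binomial(n=14, p=0.36):
P(Y ≤ 4) = 0.3920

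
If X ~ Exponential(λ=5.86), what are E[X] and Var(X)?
E[X] = 0.1706, Var(X) = 0.0291

We have X ~ Exponential(λ=5.86).

For an Exponential distribution with λ=5.86:

Expected value:
E[X] = 0.1706

Variance:
Var(X) = 0.0291

Standard deviation:
σ = √Var(X) = 0.1706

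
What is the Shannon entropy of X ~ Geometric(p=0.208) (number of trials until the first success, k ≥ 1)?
2.4581 nats

We have X ~ Geometric(p=0.208) (number of trials until the first success, k ≥ 1).

The Shannon entropy measures the uncertainty or information content of the distribution.

For a Geometric distribution with p=0.208 (number of trials until the first success, k ≥ 1):
H(X) = 2.4581 nats

(In bits, this would be 3.5464 bits.)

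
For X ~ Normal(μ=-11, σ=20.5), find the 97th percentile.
27.5563

We have X ~ Normal(μ=-11, σ=20.5).

We want to find x such that P(X ≤ x) = 0.97.

This is the 97th percentile, which means 97% of values fall below this point.

Using the inverse CDF (quantile function):
x = F⁻¹(0.97) = 27.5563

Verification: P(X ≤ 27.5563) = 0.97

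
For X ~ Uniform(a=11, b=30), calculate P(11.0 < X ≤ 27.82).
0.885263

We have X ~ Uniform(a=11, b=30).

To find P(11.0 < X ≤ 27.82), we use:
P(11.0 < X ≤ 27.82) = P(X ≤ 27.82) - P(X ≤ 11.0)
                 = F(27.82) - F(11.0)
                 = 0.885263 - 0.000000
                 = 0.885263

So there's approximately a 88.5% chance that X falls in this range.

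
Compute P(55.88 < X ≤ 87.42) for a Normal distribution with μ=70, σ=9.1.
0.911835

We have X ~ Normal(μ=70, σ=9.1).

To find P(55.88 < X ≤ 87.42), we use:
P(55.88 < X ≤ 87.42) = P(X ≤ 87.42) - P(X ≤ 55.88)
                 = F(87.42) - F(55.88)
                 = 0.972208 - 0.060373
                 = 0.911835

So there's approximately a 91.2% chance that X falls in this range.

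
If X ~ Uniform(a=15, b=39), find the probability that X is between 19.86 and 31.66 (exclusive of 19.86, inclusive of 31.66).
0.491667

We have X ~ Uniform(a=15, b=39).

To find P(19.86 < X ≤ 31.66), we use:
P(19.86 < X ≤ 31.66) = P(X ≤ 31.66) - P(X ≤ 19.86)
                 = F(31.66) - F(19.86)
                 = 0.694167 - 0.202500
                 = 0.491667

So there's approximately a 49.2% chance that X falls in this range.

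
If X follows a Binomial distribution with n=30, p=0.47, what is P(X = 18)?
0.053217

We have X ~ Binomial(n=30, p=0.47).

For a Binomial distribution, the PMF gives us the probability of each outcome.

Using the PMF formula:
P(X = 18) = 0.053217

Rounded to 4 decimal places: 0.0532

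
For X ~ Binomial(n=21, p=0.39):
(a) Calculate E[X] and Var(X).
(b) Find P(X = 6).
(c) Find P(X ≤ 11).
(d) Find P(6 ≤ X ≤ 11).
(a) E[X] = 8.1900, Var(X) = 4.9959
(b) P(X = 6) = 0.115039
(c) P(X ≤ 11) = 0.929069
(d) P(6 ≤ X ≤ 11) = 0.816652

We have X ~ Binomial(n=21, p=0.39).

(a) Moments:
E[X] = 8.1900
Var(X) = 4.9959
σ = √Var(X) = 2.2352

(b) Point probability using PMF:
P(X = 6) = 0.115039

(c) Cumulative probability using CDF:
P(X ≤ 11) = F(11) = 0.929069

(d) Range probability:
P(6 ≤ X ≤ 11) = P(X ≤ 11) - P(X ≤ 5)
                   = F(11) - F(5)
                   = 0.929069 - 0.112417
                   = 0.816652

This means approximately 81.7% of outcomes fall in the interval [6, 11].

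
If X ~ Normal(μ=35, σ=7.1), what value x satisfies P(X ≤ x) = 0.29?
31.0710

We have X ~ Normal(μ=35, σ=7.1).

We want to find x such that P(X ≤ x) = 0.29.

This is the 29th percentile, which means 29% of values fall below this point.

Using the inverse CDF (quantile function):
x = F⁻¹(0.29) = 31.0710

Verification: P(X ≤ 31.0710) = 0.29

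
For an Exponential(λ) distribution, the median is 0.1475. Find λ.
λ = 4.6993

For X ~ Exponential(λ), the CDF is F(x) = 1 - e^(-λx).
The median m satisfies F(m) = 0.5:
1 - e^(-λm) = 0.5
e^(-λm) = 0.5
λm = ln(2)
m = ln(2) / λ

Given m = 0.1475:
λ = ln(2) / 0.1475 = 0.693147 / 0.1475 = 4.6993

Verification: ln(2) / 4.6993 = 0.1475 ✓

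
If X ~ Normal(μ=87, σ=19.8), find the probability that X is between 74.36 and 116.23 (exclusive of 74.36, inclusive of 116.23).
0.668451

We have X ~ Normal(μ=87, σ=19.8).

To find P(74.36 < X ≤ 116.23), we use:
P(74.36 < X ≤ 116.23) = P(X ≤ 116.23) - P(X ≤ 74.36)
                 = F(116.23) - F(74.36)
                 = 0.930063 - 0.261612
                 = 0.668451

So there's approximately a 66.8% chance that X falls in this range.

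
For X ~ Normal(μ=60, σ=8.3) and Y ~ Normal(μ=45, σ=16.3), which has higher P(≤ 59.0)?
Y has higher probability (P(Y ≤ 59.0) = 0.8048 > P(X ≤ 59.0) = 0.4521)

Compute P(≤ 59.0) for each distribution:

X ~ Normal(μ=60, σ=8.3):
P(X ≤ 59.0) = 0.4521

Y ~ Normal(μ=45, σ=16.3):
P(Y ≤ 59.0) = 0.8048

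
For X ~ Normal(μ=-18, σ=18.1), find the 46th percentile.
-19.8179

We have X ~ Normal(μ=-18, σ=18.1).

We want to find x such that P(X ≤ x) = 0.46.

This is the 46th percentile, which means 46% of values fall below this point.

Using the inverse CDF (quantile function):
x = F⁻¹(0.46) = -19.8179

Verification: P(X ≤ -19.8179) = 0.46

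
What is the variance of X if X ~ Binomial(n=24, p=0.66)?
5.3856

We have X ~ Binomial(n=24, p=0.66).

For a Binomial distribution with n=24, p=0.66:
Var(X) = 5.3856

The variance measures the spread of the distribution around the mean.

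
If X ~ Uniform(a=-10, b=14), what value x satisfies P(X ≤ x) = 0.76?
8.2400

We have X ~ Uniform(a=-10, b=14).

We want to find x such that P(X ≤ x) = 0.76.

This is the 76th percentile, which means 76% of values fall below this point.

Using the inverse CDF (quantile function):
x = F⁻¹(0.76) = 8.2400

Verification: P(X ≤ 8.2400) = 0.76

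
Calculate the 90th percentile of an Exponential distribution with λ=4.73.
0.4868

We have X ~ Exponential(λ=4.73).

We want to find x such that P(X ≤ x) = 0.9.

This is the 90th percentile, which means 90% of values fall below this point.

Using the inverse CDF (quantile function):
x = F⁻¹(0.9) = 0.4868

Verification: P(X ≤ 0.4868) = 0.9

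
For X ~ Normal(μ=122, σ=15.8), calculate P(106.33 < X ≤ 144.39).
0.761117

We have X ~ Normal(μ=122, σ=15.8).

To find P(106.33 < X ≤ 144.39), we use:
P(106.33 < X ≤ 144.39) = P(X ≤ 144.39) - P(X ≤ 106.33)
                 = F(144.39) - F(106.33)
                 = 0.921771 - 0.160654
                 = 0.761117

So there's approximately a 76.1% chance that X falls in this range.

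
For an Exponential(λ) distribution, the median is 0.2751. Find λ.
λ = 2.5196

For X ~ Exponential(λ), the CDF is F(x) = 1 - e^(-λx).
The median m satisfies F(m) = 0.5:
1 - e^(-λm) = 0.5
e^(-λm) = 0.5
λm = ln(2)
m = ln(2) / λ

Given m = 0.2751:
λ = ln(2) / 0.2751 = 0.693147 / 0.2751 = 2.5196

Verification: ln(2) / 2.5196 = 0.2751 ✓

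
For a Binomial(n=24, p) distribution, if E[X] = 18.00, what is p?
p = 0.75

For a Binomial(n, p) distribution:
E[X] = n × p

Given n = 24 and E[X] = 18.00:
18.00 = 24 × p
p = 18.00 / 24 = 0.75

Verification: Binomial(24, 0.75) has E[X] = 18.00 ✓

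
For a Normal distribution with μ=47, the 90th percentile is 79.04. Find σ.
σ = 25.0009

For X ~ Normal(μ, σ), the p-th percentile satisfies x = μ + z_p × σ,
where z_p = Φ⁻¹(p) is the standard normal quantile.

Step 1: z_{0.9} = Φ⁻¹(0.9) = 1.2816

Step 2: Solve for σ:
79.04 = 47 + 1.2816 × σ
σ = (79.04 - 47) / 1.2816
σ = 32.04 / 1.2816
σ = 25.0009

Verification: μ + z × σ = 47 + 1.2816 × 25.0009 = 79.04 ✓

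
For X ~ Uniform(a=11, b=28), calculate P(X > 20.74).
0.427059

We have X ~ Uniform(a=11, b=28).

P(X > 20.74) = 1 - P(X ≤ 20.74)
                = 1 - F(20.74)
                = 1 - 0.572941
                = 0.427059

So there's approximately a 42.7% chance that X exceeds 20.74.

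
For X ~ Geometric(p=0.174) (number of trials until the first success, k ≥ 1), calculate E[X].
5.7471

We have X ~ Geometric(p=0.174) (number of trials until the first success, k ≥ 1).

For a Geometric distribution with p=0.174 (number of trials until the first success, k ≥ 1):
E[X] = 5.7471

This is the expected (average) value of X.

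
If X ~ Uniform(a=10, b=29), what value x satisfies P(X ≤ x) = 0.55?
20.4500

We have X ~ Uniform(a=10, b=29).

We want to find x such that P(X ≤ x) = 0.55.

This is the 55th percentile, which means 55% of values fall below this point.

Using the inverse CDF (quantile function):
x = F⁻¹(0.55) = 20.4500

Verification: P(X ≤ 20.4500) = 0.55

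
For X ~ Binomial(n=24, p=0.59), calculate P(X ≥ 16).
0.292606

We have X ~ Binomial(n=24, p=0.59).

For discrete distributions, P(X ≥ 16) = 1 - P(X ≤ 15).

P(X ≤ 15) = 0.707394
P(X ≥ 16) = 1 - 0.707394 = 0.292606

So there's approximately a 29.3% chance that X is at least 16.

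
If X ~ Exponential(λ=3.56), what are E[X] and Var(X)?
E[X] = 0.2809, Var(X) = 0.0789

We have X ~ Exponential(λ=3.56).

For an Exponential distribution with λ=3.56:

Expected value:
E[X] = 0.2809

Variance:
Var(X) = 0.0789

Standard deviation:
σ = √Var(X) = 0.2809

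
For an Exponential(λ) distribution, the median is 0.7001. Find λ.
λ = 0.9901

For X ~ Exponential(λ), the CDF is F(x) = 1 - e^(-λx).
The median m satisfies F(m) = 0.5:
1 - e^(-λm) = 0.5
e^(-λm) = 0.5
λm = ln(2)
m = ln(2) / λ

Given m = 0.7001:
λ = ln(2) / 0.7001 = 0.693147 / 0.7001 = 0.9901

Verification: ln(2) / 0.9901 = 0.7001 ✓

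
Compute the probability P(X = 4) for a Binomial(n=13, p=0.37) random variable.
0.209497

We have X ~ Binomial(n=13, p=0.37).

For a Binomial distribution, the PMF gives us the probability of each outcome.

Using the PMF formula:
P(X = 4) = 0.209497

Rounded to 4 decimal places: 0.2095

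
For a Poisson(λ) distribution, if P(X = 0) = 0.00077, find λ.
λ = 7.1691

For a Poisson(λ) distribution, the PMF at 0 is:
P(X = 0) = λ^0 e^(-λ) / 0! = e^(-λ)

Given P(X = 0) = 0.00077:
e^(-λ) = 0.00077
-λ = ln(0.00077)
λ = -ln(0.00077) = 7.1691

Verification: e^(-7.1691) = 0.00077 ✓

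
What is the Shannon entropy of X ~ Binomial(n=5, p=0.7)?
1.4136 nats

We have X ~ Binomial(n=5, p=0.7).

The Shannon entropy measures the uncertainty or information content of the distribution.

For a Binomial distribution with n=5, p=0.7:
H(X) = 1.4136 nats

(In bits, this would be 2.0394 bits.)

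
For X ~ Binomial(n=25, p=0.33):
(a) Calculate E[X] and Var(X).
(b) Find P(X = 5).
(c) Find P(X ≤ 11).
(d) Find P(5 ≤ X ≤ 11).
(a) E[X] = 8.2500, Var(X) = 5.5275
(b) P(X = 5) = 0.069088
(c) P(X ≤ 11) = 0.914106
(d) P(5 ≤ X ≤ 11) = 0.864517

We have X ~ Binomial(n=25, p=0.33).

(a) Moments:
E[X] = 8.2500
Var(X) = 5.5275
σ = √Var(X) = 2.3511

(b) Point probability using PMF:
P(X = 5) = 0.069088

(c) Cumulative probability using CDF:
P(X ≤ 11) = F(11) = 0.914106

(d) Range probability:
P(5 ≤ X ≤ 11) = P(X ≤ 11) - P(X ≤ 4)
                   = F(11) - F(4)
                   = 0.914106 - 0.049589
                   = 0.864517

This means approximately 86.5% of outcomes fall in the interval [5, 11].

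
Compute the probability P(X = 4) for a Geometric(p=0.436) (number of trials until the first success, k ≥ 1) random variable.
0.078221

We have X ~ Geometric(p=0.436) (number of trials until the first success, k ≥ 1).

For a Geometric distribution, the PMF gives us the probability of each outcome.

Using the PMF formula:
P(X = 4) = 0.078221

Rounded to 4 decimal places: 0.0782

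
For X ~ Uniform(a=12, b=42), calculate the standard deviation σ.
8.6603

We have X ~ Uniform(a=12, b=42).

For a Uniform distribution with a=12, b=42:
σ = √Var(X) = 8.6603

The standard deviation is the square root of the variance.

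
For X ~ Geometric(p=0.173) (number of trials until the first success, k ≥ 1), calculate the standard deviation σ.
5.2566

We have X ~ Geometric(p=0.173) (number of trials until the first success, k ≥ 1).

For a Geometric distribution with p=0.173 (number of trials until the first success, k ≥ 1):
σ = √Var(X) = 5.2566

The standard deviation is the square root of the variance.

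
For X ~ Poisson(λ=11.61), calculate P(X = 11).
0.117446

We have X ~ Poisson(λ=11.61).

For a Poisson distribution, the PMF gives us the probability of each outcome.

Using the PMF formula:
P(X = 11) = 0.117446

Rounded to 4 decimal places: 0.1174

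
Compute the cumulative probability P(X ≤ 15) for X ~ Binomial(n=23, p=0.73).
0.265051

We have X ~ Binomial(n=23, p=0.73).

The CDF gives us P(X ≤ k).

Using the CDF:
P(X ≤ 15) = 0.265051

This means there's approximately a 26.5% chance that X is at most 15.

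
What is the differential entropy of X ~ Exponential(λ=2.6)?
0.0445 nats

We have X ~ Exponential(λ=2.6).

The differential entropy measures the uncertainty or information content of the distribution.

For an Exponential distribution with λ=2.6:
h(X) = 0.0445 nats

(In bits, this would be 0.0642 bits.)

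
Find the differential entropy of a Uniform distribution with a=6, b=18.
2.4849 nats

We have X ~ Uniform(a=6, b=18).

The differential entropy measures the uncertainty or information content of the distribution.

For a Uniform distribution with a=6, b=18:
h(X) = 2.4849 nats

(In bits, this would be 3.5850 bits.)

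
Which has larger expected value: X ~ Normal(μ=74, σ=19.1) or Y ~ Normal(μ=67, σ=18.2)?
X has larger mean (74.0000 > 67.0000)

Compute the expected value for each distribution:

X ~ Normal(μ=74, σ=19.1):
E[X] = 74.0000

Y ~ Normal(μ=67, σ=18.2):
E[Y] = 67.0000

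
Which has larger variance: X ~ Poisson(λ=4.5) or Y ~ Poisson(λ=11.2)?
Y has larger variance (11.2000 > 4.5000)

Compute the variance for each distribution:

X ~ Poisson(λ=4.5):
Var(X) = 4.5000

Y ~ Poisson(λ=11.2):
Var(Y) = 11.2000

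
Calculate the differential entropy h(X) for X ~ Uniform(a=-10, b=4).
2.6391 nats

We have X ~ Uniform(a=-10, b=4).

The differential entropy measures the uncertainty or information content of the distribution.

For a Uniform distribution with a=-10, b=4:
h(X) = 2.6391 nats

(In bits, this would be 3.8074 bits.)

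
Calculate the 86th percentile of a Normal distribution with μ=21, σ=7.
28.5622

We have X ~ Normal(μ=21, σ=7).

We want to find x such that P(X ≤ x) = 0.86.

This is the 86th percentile, which means 86% of values fall below this point.

Using the inverse CDF (quantile function):
x = F⁻¹(0.86) = 28.5622

Verification: P(X ≤ 28.5622) = 0.86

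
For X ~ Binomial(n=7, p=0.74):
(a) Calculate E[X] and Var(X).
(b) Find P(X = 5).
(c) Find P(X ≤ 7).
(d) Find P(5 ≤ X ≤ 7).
(a) E[X] = 5.1800, Var(X) = 1.3468
(b) P(X = 5) = 0.315010
(c) P(X ≤ 7) = 1.000000
(d) P(5 ≤ X ≤ 7) = 0.735379

We have X ~ Binomial(n=7, p=0.74).

(a) Moments:
E[X] = 5.1800
Var(X) = 1.3468
σ = √Var(X) = 1.1605

(b) Point probability using PMF:
P(X = 5) = 0.315010

(c) Cumulative probability using CDF:
P(X ≤ 7) = F(7) = 1.000000

(d) Range probability:
P(5 ≤ X ≤ 7) = P(X ≤ 7) - P(X ≤ 4)
                   = F(7) - F(4)
                   = 1.000000 - 0.264621
                   = 0.735379

This means approximately 73.5% of outcomes fall in the interval [5, 7].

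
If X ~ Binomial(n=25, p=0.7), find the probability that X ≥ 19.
0.340655

We have X ~ Binomial(n=25, p=0.7).

For discrete distributions, P(X ≥ 19) = 1 - P(X ≤ 18).

P(X ≤ 18) = 0.659345
P(X ≥ 19) = 1 - 0.659345 = 0.340655

So there's approximately a 34.1% chance that X is at least 19.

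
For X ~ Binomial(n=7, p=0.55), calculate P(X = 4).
0.291848

We have X ~ Binomial(n=7, p=0.55).

For a Binomial distribution, the PMF gives us the probability of each outcome.

Using the PMF formula:
P(X = 4) = 0.291848

Rounded to 4 decimal places: 0.2918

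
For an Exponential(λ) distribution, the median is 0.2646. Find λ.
λ = 2.6196

For X ~ Exponential(λ), the CDF is F(x) = 1 - e^(-λx).
The median m satisfies F(m) = 0.5:
1 - e^(-λm) = 0.5
e^(-λm) = 0.5
λm = ln(2)
m = ln(2) / λ

Given m = 0.2646:
λ = ln(2) / 0.2646 = 0.693147 / 0.2646 = 2.6196

Verification: ln(2) / 2.6196 = 0.2646 ✓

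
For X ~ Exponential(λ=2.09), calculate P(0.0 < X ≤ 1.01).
0.878871

We have X ~ Exponential(λ=2.09).

To find P(0.0 < X ≤ 1.01), we use:
P(0.0 < X ≤ 1.01) = P(X ≤ 1.01) - P(X ≤ 0.0)
                 = F(1.01) - F(0.0)
                 = 0.878871 - 0.000000
                 = 0.878871

So there's approximately a 87.9% chance that X falls in this range.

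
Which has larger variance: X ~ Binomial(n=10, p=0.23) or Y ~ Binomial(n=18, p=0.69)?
Y has larger variance (3.8502 > 1.7710)

Compute the variance for each distribution:

X ~ Binomial(n=10, p=0.23):
Var(X) = 1.7710

Y ~ Binomial(n=18, p=0.69):
Var(Y) = 3.8502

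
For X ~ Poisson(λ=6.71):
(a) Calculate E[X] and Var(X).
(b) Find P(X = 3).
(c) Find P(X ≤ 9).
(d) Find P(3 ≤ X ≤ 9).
(a) E[X] = 6.7100, Var(X) = 6.7100
(b) P(X = 3) = 0.061362
(c) P(X ≤ 9) = 0.858645
(d) P(3 ≤ X ≤ 9) = 0.821815

We have X ~ Poisson(λ=6.71).

(a) Moments:
E[X] = 6.7100
Var(X) = 6.7100
σ = √Var(X) = 2.5904

(b) Point probability using PMF:
P(X = 3) = 0.061362

(c) Cumulative probability using CDF:
P(X ≤ 9) = F(9) = 0.858645

(d) Range probability:
P(3 ≤ X ≤ 9) = P(X ≤ 9) - P(X ≤ 2)
                   = F(9) - F(2)
                   = 0.858645 - 0.036831
                   = 0.821815

This means approximately 82.2% of outcomes fall in the interval [3, 9].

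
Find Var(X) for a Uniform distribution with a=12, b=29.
24.0833

We have X ~ Uniform(a=12, b=29).

For a Uniform distribution with a=12, b=29:
Var(X) = 24.0833

The variance measures the spread of the distribution around the mean.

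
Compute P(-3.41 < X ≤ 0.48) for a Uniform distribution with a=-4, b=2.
0.648333

We have X ~ Uniform(a=-4, b=2).

To find P(-3.41 < X ≤ 0.48), we use:
P(-3.41 < X ≤ 0.48) = P(X ≤ 0.48) - P(X ≤ -3.41)
                 = F(0.48) - F(-3.41)
                 = 0.746667 - 0.098333
                 = 0.648333

So there's approximately a 64.8% chance that X falls in this range.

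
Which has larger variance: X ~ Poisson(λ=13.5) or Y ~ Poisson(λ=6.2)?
X has larger variance (13.5000 > 6.2000)

Compute the variance for each distribution:

X ~ Poisson(λ=13.5):
Var(X) = 13.5000

Y ~ Poisson(λ=6.2):
Var(Y) = 6.2000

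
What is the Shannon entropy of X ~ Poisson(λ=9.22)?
2.5200 nats

We have X ~ Poisson(λ=9.22).

The Shannon entropy measures the uncertainty or information content of the distribution.

For a Poisson distribution with λ=9.22:
H(X) = 2.5200 nats

(In bits, this would be 3.6356 bits.)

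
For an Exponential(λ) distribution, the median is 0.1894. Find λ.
λ = 3.6597

For X ~ Exponential(λ), the CDF is F(x) = 1 - e^(-λx).
The median m satisfies F(m) = 0.5:
1 - e^(-λm) = 0.5
e^(-λm) = 0.5
λm = ln(2)
m = ln(2) / λ

Given m = 0.1894:
λ = ln(2) / 0.1894 = 0.693147 / 0.1894 = 3.6597

Verification: ln(2) / 3.6597 = 0.1894 ✓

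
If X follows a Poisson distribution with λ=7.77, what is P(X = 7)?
0.143235

We have X ~ Poisson(λ=7.77).

For a Poisson distribution, the PMF gives us the probability of each outcome.

Using the PMF formula:
P(X = 7) = 0.143235

Rounded to 4 decimal places: 0.1432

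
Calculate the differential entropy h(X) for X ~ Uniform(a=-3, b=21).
3.1781 nats

We have X ~ Uniform(a=-3, b=21).

The differential entropy measures the uncertainty or information content of the distribution.

For a Uniform distribution with a=-3, b=21:
h(X) = 3.1781 nats

(In bits, this would be 4.5850 bits.)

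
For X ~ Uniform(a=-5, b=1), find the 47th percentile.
-2.1800

We have X ~ Uniform(a=-5, b=1).

We want to find x such that P(X ≤ x) = 0.47.

This is the 47th percentile, which means 47% of values fall below this point.

Using the inverse CDF (quantile function):
x = F⁻¹(0.47) = -2.1800

Verification: P(X ≤ -2.1800) = 0.47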